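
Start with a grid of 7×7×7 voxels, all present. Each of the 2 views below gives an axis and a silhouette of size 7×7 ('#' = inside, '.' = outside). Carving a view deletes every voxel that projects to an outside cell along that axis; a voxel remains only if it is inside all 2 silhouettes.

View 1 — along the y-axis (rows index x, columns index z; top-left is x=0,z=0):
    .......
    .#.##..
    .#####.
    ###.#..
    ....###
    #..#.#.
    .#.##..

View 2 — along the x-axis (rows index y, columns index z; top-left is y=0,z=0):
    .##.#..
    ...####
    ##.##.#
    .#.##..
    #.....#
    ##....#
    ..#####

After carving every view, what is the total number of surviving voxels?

full grid |V| = 343
[1] y-view keeps 21 columns → grid now 147
[2] x-view keeps 25 columns → grid now 78

remaining voxels: 78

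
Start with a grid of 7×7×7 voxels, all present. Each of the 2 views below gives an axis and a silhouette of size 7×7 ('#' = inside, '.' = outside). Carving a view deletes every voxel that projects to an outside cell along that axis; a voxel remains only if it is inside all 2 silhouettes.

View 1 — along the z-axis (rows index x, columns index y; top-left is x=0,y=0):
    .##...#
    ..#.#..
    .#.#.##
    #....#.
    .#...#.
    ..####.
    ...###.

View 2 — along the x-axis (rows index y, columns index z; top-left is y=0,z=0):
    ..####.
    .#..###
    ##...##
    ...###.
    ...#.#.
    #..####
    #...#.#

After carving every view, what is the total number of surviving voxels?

before carving: 343 voxels (7×7×7)
step 1: project along z, AND mask (20/49) → |grid| = 140
step 2: project along x, AND mask (25/49) → |grid| = 74

remaining voxels: 74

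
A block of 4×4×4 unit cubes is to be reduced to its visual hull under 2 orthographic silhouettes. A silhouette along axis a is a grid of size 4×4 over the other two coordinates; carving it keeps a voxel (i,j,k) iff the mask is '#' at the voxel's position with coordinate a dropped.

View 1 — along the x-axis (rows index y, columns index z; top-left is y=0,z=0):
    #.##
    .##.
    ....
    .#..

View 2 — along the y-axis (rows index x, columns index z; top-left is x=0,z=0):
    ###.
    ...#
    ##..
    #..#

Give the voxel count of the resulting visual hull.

full grid |V| = 64
after view 1 [x-axis, 6 of 16 cells solid] → remaining = 24
after view 2 [y-axis, 8 of 16 cells solid] → remaining = 11

remaining voxels: 11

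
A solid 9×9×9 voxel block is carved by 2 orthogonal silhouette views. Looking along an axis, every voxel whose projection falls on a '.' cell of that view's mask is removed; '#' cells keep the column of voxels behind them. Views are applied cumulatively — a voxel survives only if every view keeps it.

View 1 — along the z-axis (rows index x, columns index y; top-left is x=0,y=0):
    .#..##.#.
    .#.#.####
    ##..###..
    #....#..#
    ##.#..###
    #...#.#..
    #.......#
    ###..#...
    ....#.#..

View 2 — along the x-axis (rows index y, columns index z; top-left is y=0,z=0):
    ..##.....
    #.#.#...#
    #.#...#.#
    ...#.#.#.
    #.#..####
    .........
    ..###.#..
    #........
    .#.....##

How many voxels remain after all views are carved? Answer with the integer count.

start: 9×9×9 = 729 voxels
V1 z: intersect with XY mask (35 set) -- 315 left
V2 x: intersect with YZ mask (27 set) -- 101 left

|visual hull| = 101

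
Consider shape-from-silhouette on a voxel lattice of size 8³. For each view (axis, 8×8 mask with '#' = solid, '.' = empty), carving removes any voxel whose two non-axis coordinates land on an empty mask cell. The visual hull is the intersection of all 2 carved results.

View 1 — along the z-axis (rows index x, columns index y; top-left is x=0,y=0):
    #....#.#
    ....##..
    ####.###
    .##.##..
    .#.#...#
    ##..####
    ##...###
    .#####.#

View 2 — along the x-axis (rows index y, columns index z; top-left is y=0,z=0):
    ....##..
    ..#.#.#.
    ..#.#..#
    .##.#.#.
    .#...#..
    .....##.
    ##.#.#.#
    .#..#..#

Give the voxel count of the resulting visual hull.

|visual hull| = 102

full grid |V| = 512
after view 1 [z-axis, 36 of 64 cells solid] → remaining = 288
after view 2 [x-axis, 24 of 64 cells solid] → remaining = 102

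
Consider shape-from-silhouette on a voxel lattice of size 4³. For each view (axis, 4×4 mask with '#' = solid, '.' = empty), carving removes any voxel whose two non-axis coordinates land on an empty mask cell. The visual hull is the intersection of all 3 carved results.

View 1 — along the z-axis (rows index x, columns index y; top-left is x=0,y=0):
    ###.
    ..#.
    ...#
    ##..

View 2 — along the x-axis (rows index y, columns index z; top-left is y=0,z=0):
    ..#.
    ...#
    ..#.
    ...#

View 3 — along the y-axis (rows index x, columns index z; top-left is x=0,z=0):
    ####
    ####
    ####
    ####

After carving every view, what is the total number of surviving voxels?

remaining voxels: 7

initial block: 4^3 = 64
after view 1 [z-axis, 7 of 16 cells solid] → remaining = 28
after view 2 [x-axis, 4 of 16 cells solid] → remaining = 7
after view 3 [y-axis, 16 of 16 cells solid] → remaining = 7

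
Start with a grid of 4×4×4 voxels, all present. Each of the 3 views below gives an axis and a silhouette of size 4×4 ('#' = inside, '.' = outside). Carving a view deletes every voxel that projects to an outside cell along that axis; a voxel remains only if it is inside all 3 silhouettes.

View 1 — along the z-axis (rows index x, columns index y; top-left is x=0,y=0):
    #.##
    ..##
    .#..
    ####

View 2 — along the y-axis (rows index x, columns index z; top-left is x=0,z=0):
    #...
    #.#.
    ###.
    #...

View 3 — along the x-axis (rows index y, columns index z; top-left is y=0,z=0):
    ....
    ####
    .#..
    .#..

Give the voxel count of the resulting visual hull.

before carving: 64 voxels (4×4×4)
carve view 1 (along z, XY-mask fill 10/16): 40 voxels remain
carve view 2 (along y, XZ-mask fill 7/16): 14 voxels remain
carve view 3 (along x, YZ-mask fill 6/16): 4 voxels remain

|visual hull| = 4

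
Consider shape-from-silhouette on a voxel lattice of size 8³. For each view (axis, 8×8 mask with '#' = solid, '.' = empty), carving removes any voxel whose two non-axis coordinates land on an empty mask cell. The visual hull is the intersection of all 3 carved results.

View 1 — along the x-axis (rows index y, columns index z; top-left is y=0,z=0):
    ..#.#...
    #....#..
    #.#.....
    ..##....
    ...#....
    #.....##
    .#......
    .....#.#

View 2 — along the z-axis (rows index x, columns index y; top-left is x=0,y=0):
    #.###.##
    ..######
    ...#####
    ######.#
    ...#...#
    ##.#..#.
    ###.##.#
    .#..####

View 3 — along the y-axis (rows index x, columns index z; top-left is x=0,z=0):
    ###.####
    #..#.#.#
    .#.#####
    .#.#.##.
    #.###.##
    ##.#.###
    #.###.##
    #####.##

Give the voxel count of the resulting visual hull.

remaining voxels: 51

before carving: 512 voxels (8×8×8)
V1 x: intersect with YZ mask (15 set) -- 120 left
V2 z: intersect with XY mask (41 set) -- 76 left
V3 y: intersect with XZ mask (46 set) -- 51 left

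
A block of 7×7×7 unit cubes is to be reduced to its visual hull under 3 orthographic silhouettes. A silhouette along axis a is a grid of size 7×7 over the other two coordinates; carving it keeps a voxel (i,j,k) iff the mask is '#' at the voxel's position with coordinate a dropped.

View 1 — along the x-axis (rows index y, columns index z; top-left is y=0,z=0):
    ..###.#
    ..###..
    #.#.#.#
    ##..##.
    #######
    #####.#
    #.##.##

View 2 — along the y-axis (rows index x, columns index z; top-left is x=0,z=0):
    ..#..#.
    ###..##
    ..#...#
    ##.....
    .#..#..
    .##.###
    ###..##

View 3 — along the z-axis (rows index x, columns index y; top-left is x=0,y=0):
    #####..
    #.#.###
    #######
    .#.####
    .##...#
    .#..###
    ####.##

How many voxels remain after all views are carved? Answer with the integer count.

|visual hull| = 75

start: 7×7×7 = 343 voxels
V1 x: intersect with YZ mask (33 set) -- 231 left
V2 y: intersect with XZ mask (23 set) -- 104 left
V3 z: intersect with XY mask (35 set) -- 75 left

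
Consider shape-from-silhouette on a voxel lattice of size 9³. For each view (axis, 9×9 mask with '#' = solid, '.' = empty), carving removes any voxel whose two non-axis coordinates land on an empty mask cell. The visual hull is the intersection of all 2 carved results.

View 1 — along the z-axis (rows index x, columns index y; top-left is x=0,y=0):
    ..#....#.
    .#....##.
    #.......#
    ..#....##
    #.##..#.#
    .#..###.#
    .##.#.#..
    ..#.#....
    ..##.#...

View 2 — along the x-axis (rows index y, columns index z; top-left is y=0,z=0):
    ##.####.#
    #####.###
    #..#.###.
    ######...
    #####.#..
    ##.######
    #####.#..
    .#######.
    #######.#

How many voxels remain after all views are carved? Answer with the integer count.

voxel count = 191

before carving: 729 voxels (9×9×9)
[1] z-view keeps 29 columns → grid now 261
[2] x-view keeps 61 columns → grid now 191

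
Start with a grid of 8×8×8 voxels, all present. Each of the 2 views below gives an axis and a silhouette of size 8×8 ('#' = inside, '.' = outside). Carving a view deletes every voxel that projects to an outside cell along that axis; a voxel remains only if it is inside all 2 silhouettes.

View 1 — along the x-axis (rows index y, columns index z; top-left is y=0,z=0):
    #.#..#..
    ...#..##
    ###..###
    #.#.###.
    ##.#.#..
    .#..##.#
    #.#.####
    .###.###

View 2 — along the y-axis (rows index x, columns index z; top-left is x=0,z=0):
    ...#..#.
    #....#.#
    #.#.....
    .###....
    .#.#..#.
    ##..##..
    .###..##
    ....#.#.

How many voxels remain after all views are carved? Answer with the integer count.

start: 8×8×8 = 512 voxels
[1] x-view keeps 37 columns → grid now 296
[2] y-view keeps 24 columns → grid now 108

remaining voxels: 108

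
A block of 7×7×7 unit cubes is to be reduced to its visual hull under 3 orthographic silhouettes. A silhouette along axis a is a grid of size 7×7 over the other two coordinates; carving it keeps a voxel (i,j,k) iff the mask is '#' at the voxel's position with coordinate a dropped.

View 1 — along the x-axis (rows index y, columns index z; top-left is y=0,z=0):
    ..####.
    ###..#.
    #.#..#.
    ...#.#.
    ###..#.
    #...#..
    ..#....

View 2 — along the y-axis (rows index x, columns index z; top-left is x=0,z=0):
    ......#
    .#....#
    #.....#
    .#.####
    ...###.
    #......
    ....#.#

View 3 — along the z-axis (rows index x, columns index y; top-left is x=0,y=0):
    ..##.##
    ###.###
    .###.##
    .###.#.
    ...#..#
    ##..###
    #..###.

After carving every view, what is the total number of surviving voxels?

remaining voxels: 18

initial block: 7^3 = 343
V1 x: intersect with YZ mask (20 set) -- 140 left
V2 y: intersect with XZ mask (16 set) -- 32 left
V3 z: intersect with XY mask (30 set) -- 18 left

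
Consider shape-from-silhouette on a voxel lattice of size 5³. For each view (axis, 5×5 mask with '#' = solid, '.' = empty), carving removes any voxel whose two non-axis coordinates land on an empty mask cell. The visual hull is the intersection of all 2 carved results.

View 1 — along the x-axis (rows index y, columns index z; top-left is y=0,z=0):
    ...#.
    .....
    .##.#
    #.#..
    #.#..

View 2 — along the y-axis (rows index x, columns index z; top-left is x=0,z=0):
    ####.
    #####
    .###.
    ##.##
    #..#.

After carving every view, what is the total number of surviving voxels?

voxel count = 28

full grid |V| = 125
V1 x: intersect with YZ mask (8 set) -- 40 left
V2 y: intersect with XZ mask (18 set) -- 28 left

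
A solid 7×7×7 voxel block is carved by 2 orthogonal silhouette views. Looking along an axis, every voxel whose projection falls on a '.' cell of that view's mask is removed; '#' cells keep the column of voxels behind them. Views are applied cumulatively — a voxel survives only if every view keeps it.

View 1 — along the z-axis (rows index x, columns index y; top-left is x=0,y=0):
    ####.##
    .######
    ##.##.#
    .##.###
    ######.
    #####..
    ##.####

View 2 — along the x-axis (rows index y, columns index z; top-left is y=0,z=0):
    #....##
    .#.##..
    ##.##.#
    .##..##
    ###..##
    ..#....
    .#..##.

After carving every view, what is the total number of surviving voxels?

voxel count = 135

start: 7×7×7 = 343 voxels
step 1: project along z, AND mask (39/49) → |grid| = 273
step 2: project along x, AND mask (24/49) → |grid| = 135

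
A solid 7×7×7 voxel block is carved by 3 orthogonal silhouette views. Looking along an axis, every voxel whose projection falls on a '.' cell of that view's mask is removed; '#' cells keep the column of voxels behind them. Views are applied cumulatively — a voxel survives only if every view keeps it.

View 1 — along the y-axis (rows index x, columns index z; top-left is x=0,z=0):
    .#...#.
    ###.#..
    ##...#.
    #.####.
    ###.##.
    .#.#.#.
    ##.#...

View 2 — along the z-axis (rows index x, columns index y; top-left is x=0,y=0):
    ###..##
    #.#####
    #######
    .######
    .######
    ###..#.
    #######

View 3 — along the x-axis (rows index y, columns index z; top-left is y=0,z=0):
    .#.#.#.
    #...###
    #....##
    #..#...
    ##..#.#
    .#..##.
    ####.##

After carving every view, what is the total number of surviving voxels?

initial block: 7^3 = 343
V1 y: intersect with XZ mask (25 set) -- 175 left
V2 z: intersect with XY mask (41 set) -- 148 left
V3 x: intersect with YZ mask (25 set) -- 83 left

remaining voxels: 83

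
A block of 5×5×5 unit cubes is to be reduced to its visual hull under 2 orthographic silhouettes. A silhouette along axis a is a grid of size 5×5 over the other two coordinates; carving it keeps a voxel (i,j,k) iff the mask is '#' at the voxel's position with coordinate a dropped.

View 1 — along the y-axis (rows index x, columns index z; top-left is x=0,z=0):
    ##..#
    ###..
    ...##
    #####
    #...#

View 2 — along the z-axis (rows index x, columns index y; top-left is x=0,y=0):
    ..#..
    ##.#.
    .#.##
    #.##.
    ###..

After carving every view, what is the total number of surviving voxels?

|visual hull| = 39

full grid |V| = 125
  1. axis=1 (XZ plane), |mask|=15  ⇒  voxels=75
  2. axis=2 (XY plane), |mask|=13  ⇒  voxels=39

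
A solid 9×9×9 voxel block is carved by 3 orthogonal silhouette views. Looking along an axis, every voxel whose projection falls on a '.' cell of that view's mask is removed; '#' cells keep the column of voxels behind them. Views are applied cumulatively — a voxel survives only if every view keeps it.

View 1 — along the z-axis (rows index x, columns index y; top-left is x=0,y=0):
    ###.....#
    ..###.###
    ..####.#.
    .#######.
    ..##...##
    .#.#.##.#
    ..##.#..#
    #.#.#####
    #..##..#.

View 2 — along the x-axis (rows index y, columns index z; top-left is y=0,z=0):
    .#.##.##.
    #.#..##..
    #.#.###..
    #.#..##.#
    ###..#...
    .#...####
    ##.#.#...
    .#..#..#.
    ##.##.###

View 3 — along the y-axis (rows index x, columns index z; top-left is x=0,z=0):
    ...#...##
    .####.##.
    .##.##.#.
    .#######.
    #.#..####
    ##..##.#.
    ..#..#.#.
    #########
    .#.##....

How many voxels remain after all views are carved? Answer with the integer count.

start: 9×9×9 = 729 voxels
V1 z: intersect with XY mask (46 set) -- 414 left
V2 x: intersect with YZ mask (42 set) -- 218 left
V3 y: intersect with XZ mask (47 set) -- 133 left

133 voxels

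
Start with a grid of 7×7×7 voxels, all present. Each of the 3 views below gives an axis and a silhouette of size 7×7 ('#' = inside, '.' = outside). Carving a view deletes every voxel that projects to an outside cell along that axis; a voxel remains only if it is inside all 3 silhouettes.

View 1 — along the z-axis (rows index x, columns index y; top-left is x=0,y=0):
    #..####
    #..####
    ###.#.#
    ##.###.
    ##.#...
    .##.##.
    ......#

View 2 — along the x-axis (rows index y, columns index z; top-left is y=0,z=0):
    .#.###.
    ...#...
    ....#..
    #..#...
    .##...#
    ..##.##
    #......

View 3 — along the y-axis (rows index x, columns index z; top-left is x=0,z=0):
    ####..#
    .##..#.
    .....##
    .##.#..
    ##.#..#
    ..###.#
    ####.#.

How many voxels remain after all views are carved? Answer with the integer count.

37 voxels

start: 7×7×7 = 343 voxels
after view 1 [z-axis, 28 of 49 cells solid] → remaining = 196
after view 2 [x-axis, 16 of 49 cells solid] → remaining = 69
after view 3 [y-axis, 26 of 49 cells solid] → remaining = 37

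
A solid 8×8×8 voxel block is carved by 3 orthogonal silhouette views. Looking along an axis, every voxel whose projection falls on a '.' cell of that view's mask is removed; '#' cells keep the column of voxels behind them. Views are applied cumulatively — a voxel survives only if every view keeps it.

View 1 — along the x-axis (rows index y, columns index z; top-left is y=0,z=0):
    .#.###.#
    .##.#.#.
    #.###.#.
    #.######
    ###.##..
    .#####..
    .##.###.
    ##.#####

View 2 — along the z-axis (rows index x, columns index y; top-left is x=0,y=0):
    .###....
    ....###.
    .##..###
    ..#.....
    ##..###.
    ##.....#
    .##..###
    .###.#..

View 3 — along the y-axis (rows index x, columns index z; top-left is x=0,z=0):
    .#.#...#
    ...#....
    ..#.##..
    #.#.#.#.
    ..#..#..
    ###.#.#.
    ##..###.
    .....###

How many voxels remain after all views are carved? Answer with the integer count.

63 voxels

full grid |V| = 512
  1. axis=0 (YZ plane), |mask|=43  ⇒  voxels=344
  2. axis=2 (XY plane), |mask|=29  ⇒  voxels=149
  3. axis=1 (XZ plane), |mask|=26  ⇒  voxels=63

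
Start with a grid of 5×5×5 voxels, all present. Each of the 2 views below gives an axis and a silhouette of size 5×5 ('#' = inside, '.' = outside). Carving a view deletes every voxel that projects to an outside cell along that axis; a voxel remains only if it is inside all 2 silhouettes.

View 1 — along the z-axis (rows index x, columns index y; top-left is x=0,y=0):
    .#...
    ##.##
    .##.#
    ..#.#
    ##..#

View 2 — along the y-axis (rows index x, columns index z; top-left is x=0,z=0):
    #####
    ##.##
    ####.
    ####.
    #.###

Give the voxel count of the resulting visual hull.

start: 5×5×5 = 125 voxels
  1. axis=2 (XY plane), |mask|=13  ⇒  voxels=65
  2. axis=1 (XZ plane), |mask|=21  ⇒  voxels=53

remaining voxels: 53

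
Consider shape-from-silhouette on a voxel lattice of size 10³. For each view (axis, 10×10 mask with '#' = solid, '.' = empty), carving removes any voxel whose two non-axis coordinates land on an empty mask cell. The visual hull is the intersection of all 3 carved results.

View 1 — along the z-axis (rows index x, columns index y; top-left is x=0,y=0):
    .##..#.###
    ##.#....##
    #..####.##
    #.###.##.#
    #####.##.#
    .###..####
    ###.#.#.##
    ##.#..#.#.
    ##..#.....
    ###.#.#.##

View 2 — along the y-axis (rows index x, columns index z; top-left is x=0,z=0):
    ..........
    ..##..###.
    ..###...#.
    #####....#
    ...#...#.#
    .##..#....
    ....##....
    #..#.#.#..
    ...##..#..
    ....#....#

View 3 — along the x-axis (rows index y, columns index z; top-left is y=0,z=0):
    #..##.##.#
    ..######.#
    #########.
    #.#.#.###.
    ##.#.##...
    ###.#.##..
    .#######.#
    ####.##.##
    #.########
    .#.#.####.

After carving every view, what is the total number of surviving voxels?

|visual hull| = 139

before carving: 1000 voxels (10×10×10)
step 1: project along z, AND mask (62/100) → |grid| = 620
step 2: project along y, AND mask (32/100) → |grid| = 197
step 3: project along x, AND mask (70/100) → |grid| = 139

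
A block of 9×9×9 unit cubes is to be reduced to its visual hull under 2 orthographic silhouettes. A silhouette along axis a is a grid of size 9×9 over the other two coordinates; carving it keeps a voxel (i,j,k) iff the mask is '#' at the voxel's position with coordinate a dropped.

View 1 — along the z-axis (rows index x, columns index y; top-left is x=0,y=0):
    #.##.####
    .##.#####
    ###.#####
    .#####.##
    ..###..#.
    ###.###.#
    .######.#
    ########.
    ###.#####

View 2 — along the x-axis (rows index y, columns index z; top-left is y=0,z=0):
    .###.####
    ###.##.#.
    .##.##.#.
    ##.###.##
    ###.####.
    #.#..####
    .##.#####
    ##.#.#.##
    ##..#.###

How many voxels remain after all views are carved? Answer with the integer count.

voxel count = 394

start: 9×9×9 = 729 voxels
step 1: project along z, AND mask (63/81) → |grid| = 567
step 2: project along x, AND mask (57/81) → |grid| = 394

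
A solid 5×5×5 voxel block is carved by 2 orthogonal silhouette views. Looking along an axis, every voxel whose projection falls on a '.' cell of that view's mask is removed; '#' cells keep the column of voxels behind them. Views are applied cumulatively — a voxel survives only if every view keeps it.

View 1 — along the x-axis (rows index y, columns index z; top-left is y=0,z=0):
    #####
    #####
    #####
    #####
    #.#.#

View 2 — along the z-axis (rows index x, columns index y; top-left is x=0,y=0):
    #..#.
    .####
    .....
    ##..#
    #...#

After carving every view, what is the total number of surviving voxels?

before carving: 125 voxels (5×5×5)
carve view 1 (along x, YZ-mask fill 23/25): 115 voxels remain
carve view 2 (along z, XY-mask fill 11/25): 49 voxels remain

49 voxels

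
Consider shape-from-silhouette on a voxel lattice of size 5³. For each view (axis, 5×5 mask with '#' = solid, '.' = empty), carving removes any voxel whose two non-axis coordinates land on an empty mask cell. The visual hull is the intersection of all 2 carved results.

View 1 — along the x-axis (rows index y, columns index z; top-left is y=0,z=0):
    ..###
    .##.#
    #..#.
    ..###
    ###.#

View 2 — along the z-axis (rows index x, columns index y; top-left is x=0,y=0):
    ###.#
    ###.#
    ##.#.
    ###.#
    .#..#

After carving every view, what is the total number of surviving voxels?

full grid |V| = 125
  1. axis=0 (YZ plane), |mask|=15  ⇒  voxels=75
  2. axis=2 (XY plane), |mask|=17  ⇒  voxels=52

remaining voxels: 52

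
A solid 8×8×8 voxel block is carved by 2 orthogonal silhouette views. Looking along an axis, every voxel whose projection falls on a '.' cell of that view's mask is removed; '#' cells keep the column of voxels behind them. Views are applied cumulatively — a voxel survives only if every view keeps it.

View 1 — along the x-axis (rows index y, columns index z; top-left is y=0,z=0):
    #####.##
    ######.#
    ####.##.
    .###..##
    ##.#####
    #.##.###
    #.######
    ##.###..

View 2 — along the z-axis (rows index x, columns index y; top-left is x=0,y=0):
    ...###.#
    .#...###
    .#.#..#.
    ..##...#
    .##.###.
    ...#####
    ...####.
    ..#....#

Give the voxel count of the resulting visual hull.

full grid |V| = 512
  1. axis=0 (YZ plane), |mask|=50  ⇒  voxels=400
  2. axis=2 (XY plane), |mask|=30  ⇒  voxels=182

remaining voxels: 182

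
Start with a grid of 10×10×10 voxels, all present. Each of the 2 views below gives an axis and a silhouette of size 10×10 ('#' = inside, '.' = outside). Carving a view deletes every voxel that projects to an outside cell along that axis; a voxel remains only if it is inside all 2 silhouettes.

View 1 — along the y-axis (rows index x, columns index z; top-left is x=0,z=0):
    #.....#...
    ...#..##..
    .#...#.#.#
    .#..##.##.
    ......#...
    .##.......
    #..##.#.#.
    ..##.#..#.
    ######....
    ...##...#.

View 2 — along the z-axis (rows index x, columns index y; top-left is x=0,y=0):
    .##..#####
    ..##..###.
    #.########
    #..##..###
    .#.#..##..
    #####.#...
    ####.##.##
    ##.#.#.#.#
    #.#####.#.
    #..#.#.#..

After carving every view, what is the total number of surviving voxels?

voxel count = 229

start: 10×10×10 = 1000 voxels
[1] y-view keeps 35 columns → grid now 350
[2] z-view keeps 62 columns → grid now 229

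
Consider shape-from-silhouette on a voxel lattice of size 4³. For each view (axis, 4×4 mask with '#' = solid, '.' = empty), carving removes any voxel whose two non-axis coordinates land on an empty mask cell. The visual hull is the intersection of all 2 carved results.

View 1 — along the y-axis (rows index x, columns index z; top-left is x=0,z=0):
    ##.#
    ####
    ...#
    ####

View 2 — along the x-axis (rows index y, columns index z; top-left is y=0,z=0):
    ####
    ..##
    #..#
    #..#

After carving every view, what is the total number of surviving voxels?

32 voxels

before carving: 64 voxels (4×4×4)
carve view 1 (along y, XZ-mask fill 12/16): 48 voxels remain
carve view 2 (along x, YZ-mask fill 10/16): 32 voxels remain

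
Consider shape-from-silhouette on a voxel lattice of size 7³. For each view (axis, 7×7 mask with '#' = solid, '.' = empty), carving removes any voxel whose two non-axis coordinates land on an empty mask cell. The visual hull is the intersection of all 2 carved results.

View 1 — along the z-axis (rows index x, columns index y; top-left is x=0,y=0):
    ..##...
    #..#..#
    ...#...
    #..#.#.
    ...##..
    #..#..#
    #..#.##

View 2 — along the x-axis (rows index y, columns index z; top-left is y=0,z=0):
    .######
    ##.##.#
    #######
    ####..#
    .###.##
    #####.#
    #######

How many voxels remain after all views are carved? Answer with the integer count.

before carving: 343 voxels (7×7×7)
carve view 1 (along z, XY-mask fill 18/49): 126 voxels remain
carve view 2 (along x, YZ-mask fill 41/49): 104 voxels remain

104 voxels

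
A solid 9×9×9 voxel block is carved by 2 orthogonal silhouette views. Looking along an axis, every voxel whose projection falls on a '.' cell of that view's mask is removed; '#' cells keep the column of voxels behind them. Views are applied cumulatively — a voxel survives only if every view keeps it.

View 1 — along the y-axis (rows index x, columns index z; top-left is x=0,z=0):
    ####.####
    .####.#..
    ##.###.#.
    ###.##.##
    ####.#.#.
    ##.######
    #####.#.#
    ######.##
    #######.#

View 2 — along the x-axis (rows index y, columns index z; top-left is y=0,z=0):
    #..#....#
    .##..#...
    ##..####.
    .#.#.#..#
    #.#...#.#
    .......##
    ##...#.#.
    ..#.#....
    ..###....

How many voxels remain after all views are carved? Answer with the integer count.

221 voxels

start: 9×9×9 = 729 voxels
after view 1 [y-axis, 63 of 81 cells solid] → remaining = 567
after view 2 [x-axis, 31 of 81 cells solid] → remaining = 221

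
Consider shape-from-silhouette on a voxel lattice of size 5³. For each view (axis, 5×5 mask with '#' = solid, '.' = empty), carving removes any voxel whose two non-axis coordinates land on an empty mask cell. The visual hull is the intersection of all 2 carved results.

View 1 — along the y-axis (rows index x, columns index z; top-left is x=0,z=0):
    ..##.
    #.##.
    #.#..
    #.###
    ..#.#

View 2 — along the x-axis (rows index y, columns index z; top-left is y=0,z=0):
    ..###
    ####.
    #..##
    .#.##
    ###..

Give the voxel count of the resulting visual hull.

remaining voxels: 42

before carving: 125 voxels (5×5×5)
after view 1 [y-axis, 13 of 25 cells solid] → remaining = 65
after view 2 [x-axis, 16 of 25 cells solid] → remaining = 42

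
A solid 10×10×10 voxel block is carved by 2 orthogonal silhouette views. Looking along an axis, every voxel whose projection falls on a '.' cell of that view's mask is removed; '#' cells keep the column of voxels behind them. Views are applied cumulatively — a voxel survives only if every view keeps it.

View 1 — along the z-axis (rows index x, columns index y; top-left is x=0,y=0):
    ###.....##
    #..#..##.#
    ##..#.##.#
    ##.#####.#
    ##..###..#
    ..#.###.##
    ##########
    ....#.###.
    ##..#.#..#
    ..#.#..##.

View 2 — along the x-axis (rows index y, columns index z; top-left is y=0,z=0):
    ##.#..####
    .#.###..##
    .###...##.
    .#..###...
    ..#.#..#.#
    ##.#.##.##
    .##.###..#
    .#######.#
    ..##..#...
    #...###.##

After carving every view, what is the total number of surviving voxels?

voxel count = 336

start: 10×10×10 = 1000 voxels
V1 z: intersect with XY mask (59 set) -- 590 left
V2 x: intersect with YZ mask (56 set) -- 336 left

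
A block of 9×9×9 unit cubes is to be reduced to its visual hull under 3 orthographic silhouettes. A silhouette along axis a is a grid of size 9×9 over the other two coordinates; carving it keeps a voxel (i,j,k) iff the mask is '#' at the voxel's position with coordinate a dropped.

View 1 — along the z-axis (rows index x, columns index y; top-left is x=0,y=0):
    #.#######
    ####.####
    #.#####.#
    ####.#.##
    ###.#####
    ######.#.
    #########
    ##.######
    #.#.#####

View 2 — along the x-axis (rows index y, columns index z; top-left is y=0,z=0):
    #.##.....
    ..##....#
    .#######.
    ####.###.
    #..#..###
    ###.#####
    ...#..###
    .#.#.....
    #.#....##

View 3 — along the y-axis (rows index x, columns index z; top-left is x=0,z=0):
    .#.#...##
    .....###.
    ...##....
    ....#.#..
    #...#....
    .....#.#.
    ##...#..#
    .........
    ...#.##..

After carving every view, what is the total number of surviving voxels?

start: 9×9×9 = 729 voxels
  1. axis=2 (XY plane), |mask|=69  ⇒  voxels=621
  2. axis=0 (YZ plane), |mask|=43  ⇒  voxels=333
  3. axis=1 (XZ plane), |mask|=22  ⇒  voxels=85

85 voxels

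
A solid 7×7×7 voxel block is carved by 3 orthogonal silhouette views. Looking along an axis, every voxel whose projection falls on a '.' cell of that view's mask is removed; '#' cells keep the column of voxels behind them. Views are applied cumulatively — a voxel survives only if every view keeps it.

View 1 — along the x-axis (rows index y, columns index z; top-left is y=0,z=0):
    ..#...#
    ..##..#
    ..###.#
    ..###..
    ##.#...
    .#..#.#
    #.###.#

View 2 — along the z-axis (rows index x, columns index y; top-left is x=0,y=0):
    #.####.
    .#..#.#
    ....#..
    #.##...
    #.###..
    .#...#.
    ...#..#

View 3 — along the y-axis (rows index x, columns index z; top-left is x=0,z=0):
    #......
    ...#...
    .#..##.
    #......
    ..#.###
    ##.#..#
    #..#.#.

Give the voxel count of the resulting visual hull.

before carving: 343 voxels (7×7×7)
  1. axis=0 (YZ plane), |mask|=23  ⇒  voxels=161
  2. axis=2 (XY plane), |mask|=20  ⇒  voxels=64
  3. axis=1 (XZ plane), |mask|=17  ⇒  voxels=19

|visual hull| = 19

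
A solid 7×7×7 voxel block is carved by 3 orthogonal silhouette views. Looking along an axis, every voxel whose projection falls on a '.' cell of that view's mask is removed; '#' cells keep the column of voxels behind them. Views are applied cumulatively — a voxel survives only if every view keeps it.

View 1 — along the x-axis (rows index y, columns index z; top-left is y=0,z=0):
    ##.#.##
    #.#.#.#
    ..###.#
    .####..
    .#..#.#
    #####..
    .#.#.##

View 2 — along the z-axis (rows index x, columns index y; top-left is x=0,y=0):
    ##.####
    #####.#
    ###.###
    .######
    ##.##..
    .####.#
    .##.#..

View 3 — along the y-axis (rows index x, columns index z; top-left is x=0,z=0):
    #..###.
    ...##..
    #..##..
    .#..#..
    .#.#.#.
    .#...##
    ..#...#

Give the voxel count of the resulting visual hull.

voxel count = 60

before carving: 343 voxels (7×7×7)
carve view 1 (along x, YZ-mask fill 29/49): 203 voxels remain
carve view 2 (along z, XY-mask fill 36/49): 144 voxels remain
carve view 3 (along y, XZ-mask fill 19/49): 60 voxels remain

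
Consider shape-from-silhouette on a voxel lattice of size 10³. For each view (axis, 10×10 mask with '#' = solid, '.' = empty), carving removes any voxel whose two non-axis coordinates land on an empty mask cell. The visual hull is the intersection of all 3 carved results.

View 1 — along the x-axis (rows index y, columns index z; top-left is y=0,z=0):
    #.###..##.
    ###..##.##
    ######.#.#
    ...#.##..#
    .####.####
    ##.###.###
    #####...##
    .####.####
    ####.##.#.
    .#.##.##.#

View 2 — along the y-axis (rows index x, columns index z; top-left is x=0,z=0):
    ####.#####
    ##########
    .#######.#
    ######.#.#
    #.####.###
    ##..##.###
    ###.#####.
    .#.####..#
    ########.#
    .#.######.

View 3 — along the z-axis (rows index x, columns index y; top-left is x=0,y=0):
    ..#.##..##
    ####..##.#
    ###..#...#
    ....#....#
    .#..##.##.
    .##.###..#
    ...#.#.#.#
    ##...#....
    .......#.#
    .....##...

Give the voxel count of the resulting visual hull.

|visual hull| = 231

full grid |V| = 1000
V1 x: intersect with YZ mask (69 set) -- 690 left
V2 y: intersect with XZ mask (80 set) -- 550 left
V3 z: intersect with XY mask (41 set) -- 231 left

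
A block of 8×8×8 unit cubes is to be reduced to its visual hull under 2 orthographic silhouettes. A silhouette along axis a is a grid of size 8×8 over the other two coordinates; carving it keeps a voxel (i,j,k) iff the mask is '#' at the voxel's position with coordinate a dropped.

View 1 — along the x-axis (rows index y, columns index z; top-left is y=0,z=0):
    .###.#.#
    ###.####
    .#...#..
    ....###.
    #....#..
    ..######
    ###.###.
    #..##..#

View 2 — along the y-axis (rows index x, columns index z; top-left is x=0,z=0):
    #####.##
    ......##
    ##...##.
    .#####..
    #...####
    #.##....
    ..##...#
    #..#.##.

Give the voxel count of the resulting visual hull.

|visual hull| = 142

start: 8×8×8 = 512 voxels
V1 x: intersect with YZ mask (35 set) -- 280 left
V2 y: intersect with XZ mask (33 set) -- 142 left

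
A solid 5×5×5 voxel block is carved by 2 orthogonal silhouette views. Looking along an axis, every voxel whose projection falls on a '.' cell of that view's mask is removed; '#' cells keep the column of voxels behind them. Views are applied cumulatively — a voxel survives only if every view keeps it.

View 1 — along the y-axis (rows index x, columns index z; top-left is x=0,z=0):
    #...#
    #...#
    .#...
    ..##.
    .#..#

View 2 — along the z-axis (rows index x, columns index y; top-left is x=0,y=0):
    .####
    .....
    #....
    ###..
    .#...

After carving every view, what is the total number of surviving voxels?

start: 5×5×5 = 125 voxels
V1 y: intersect with XZ mask (9 set) -- 45 left
V2 z: intersect with XY mask (9 set) -- 17 left

17 voxels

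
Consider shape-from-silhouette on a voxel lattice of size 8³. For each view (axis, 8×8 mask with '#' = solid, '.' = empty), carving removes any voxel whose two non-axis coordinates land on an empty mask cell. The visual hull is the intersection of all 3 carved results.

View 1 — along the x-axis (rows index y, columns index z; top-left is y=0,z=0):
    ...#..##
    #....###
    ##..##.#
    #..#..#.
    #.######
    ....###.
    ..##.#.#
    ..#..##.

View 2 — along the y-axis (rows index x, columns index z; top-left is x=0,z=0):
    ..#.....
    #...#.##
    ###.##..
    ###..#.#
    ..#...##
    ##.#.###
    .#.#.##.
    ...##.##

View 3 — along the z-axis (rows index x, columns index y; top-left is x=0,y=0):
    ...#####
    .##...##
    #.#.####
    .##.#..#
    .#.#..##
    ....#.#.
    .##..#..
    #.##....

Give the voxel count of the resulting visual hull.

|visual hull| = 66

initial block: 8^3 = 512
  1. axis=0 (YZ plane), |mask|=32  ⇒  voxels=256
  2. axis=1 (XZ plane), |mask|=32  ⇒  voxels=132
  3. axis=2 (XY plane), |mask|=31  ⇒  voxels=66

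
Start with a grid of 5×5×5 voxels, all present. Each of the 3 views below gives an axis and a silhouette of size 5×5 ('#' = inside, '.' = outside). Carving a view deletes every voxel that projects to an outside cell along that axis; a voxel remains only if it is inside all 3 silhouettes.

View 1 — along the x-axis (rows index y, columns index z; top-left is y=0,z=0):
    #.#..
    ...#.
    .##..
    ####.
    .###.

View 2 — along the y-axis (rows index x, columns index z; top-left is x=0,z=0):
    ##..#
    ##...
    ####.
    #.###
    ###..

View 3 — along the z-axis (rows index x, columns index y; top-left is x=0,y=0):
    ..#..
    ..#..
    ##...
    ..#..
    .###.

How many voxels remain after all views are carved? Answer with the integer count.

full grid |V| = 125
  1. axis=0 (YZ plane), |mask|=12  ⇒  voxels=60
  2. axis=1 (XZ plane), |mask|=16  ⇒  voxels=40
  3. axis=2 (XY plane), |mask|=8  ⇒  voxels=11

remaining voxels: 11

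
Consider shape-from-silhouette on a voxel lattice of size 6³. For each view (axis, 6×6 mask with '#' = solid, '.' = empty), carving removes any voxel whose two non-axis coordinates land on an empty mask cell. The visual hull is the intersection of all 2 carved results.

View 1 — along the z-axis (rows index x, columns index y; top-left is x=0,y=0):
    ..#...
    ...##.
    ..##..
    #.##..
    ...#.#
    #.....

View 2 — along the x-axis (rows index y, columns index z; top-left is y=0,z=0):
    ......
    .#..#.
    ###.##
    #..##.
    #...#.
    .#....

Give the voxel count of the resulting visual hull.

initial block: 6^3 = 216
V1 z: intersect with XY mask (11 set) -- 66 left
V2 x: intersect with YZ mask (13 set) -- 30 left

|visual hull| = 30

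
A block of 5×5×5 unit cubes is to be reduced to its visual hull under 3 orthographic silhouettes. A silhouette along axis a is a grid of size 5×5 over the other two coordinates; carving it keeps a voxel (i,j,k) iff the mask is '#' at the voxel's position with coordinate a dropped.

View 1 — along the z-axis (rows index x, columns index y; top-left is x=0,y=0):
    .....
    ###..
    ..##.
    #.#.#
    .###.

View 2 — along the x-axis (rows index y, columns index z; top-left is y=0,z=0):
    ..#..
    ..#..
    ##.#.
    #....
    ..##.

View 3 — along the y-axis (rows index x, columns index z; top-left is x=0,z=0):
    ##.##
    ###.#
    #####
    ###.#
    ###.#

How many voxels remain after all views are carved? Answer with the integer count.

16 voxels

full grid |V| = 125
carve view 1 (along z, XY-mask fill 11/25): 55 voxels remain
carve view 2 (along x, YZ-mask fill 8/25): 20 voxels remain
carve view 3 (along y, XZ-mask fill 21/25): 16 voxels remain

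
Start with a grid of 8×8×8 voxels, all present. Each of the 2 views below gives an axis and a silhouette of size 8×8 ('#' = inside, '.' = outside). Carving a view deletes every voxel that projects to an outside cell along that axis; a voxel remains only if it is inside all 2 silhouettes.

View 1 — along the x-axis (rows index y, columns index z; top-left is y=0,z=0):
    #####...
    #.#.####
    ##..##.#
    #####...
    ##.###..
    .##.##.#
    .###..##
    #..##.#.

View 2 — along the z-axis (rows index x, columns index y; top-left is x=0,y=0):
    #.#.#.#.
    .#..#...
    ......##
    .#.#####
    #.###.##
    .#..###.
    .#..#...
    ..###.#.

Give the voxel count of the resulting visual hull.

before carving: 512 voxels (8×8×8)
carve view 1 (along x, YZ-mask fill 40/64): 320 voxels remain
carve view 2 (along z, XY-mask fill 30/64): 151 voxels remain

|visual hull| = 151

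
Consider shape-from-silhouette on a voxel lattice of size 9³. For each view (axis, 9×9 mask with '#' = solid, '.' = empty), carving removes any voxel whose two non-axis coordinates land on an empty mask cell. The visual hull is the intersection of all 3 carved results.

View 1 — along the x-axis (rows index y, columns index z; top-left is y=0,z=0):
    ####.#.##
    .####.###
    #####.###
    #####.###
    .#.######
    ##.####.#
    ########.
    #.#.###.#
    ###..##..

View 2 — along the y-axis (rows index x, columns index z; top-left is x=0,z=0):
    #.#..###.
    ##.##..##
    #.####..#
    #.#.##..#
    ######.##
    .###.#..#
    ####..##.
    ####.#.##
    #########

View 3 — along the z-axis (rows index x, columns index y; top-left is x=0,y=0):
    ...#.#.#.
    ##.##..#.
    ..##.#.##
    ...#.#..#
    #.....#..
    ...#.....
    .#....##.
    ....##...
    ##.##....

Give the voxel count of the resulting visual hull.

140 voxels

before carving: 729 voxels (9×9×9)
step 1: project along x, AND mask (63/81) → |grid| = 567
step 2: project along y, AND mask (57/81) → |grid| = 395
step 3: project along z, AND mask (28/81) → |grid| = 140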